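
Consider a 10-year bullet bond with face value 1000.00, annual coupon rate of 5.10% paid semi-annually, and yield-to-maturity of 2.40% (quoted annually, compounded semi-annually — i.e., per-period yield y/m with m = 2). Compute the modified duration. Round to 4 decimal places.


Answer: Modified duration = 8.1012

Derivation:
Coupon per period c = face * coupon_rate / m = 25.500000
Periods per year m = 2; per-period yield y/m = 0.012000
Number of cashflows N = 20
Cashflows (t years, CF_t, discount factor 1/(1+y/m)^(m*t), PV):
  t = 0.5000: CF_t = 25.500000, DF = 0.988142, PV = 25.197628
  t = 1.0000: CF_t = 25.500000, DF = 0.976425, PV = 24.898842
  t = 1.5000: CF_t = 25.500000, DF = 0.964847, PV = 24.603599
  t = 2.0000: CF_t = 25.500000, DF = 0.953406, PV = 24.311857
  t = 2.5000: CF_t = 25.500000, DF = 0.942101, PV = 24.023574
  t = 3.0000: CF_t = 25.500000, DF = 0.930930, PV = 23.738709
  t = 3.5000: CF_t = 25.500000, DF = 0.919891, PV = 23.457223
  t = 4.0000: CF_t = 25.500000, DF = 0.908983, PV = 23.179074
  t = 4.5000: CF_t = 25.500000, DF = 0.898205, PV = 22.904223
  t = 5.0000: CF_t = 25.500000, DF = 0.887554, PV = 22.632632
  t = 5.5000: CF_t = 25.500000, DF = 0.877030, PV = 22.364261
  t = 6.0000: CF_t = 25.500000, DF = 0.866630, PV = 22.099072
  t = 6.5000: CF_t = 25.500000, DF = 0.856354, PV = 21.837027
  t = 7.0000: CF_t = 25.500000, DF = 0.846200, PV = 21.578090
  t = 7.5000: CF_t = 25.500000, DF = 0.836166, PV = 21.322224
  t = 8.0000: CF_t = 25.500000, DF = 0.826251, PV = 21.069391
  t = 8.5000: CF_t = 25.500000, DF = 0.816453, PV = 20.819556
  t = 9.0000: CF_t = 25.500000, DF = 0.806772, PV = 20.572684
  t = 9.5000: CF_t = 25.500000, DF = 0.797205, PV = 20.328739
  t = 10.0000: CF_t = 1025.500000, DF = 0.787752, PV = 807.840114
Price P = sum_t PV_t = 1238.778520
First compute Macaulay numerator sum_t t * PV_t:
  t * PV_t at t = 0.5000: 12.598814
  t * PV_t at t = 1.0000: 24.898842
  t * PV_t at t = 1.5000: 36.905399
  t * PV_t at t = 2.0000: 48.623714
  t * PV_t at t = 2.5000: 60.058935
  t * PV_t at t = 3.0000: 71.216128
  t * PV_t at t = 3.5000: 82.100280
  t * PV_t at t = 4.0000: 92.716296
  t * PV_t at t = 4.5000: 103.069005
  t * PV_t at t = 5.0000: 113.163158
  t * PV_t at t = 5.5000: 123.003433
  t * PV_t at t = 6.0000: 132.594430
  t * PV_t at t = 6.5000: 141.940678
  t * PV_t at t = 7.0000: 151.046632
  t * PV_t at t = 7.5000: 159.916677
  t * PV_t at t = 8.0000: 168.555127
  t * PV_t at t = 8.5000: 176.966228
  t * PV_t at t = 9.0000: 185.154156
  t * PV_t at t = 9.5000: 193.123022
  t * PV_t at t = 10.0000: 8078.401140
Macaulay duration D = 10156.052093 / 1238.778520 = 8.198441
Modified duration = D / (1 + y/m) = 8.198441 / (1 + 0.012000) = 8.101226


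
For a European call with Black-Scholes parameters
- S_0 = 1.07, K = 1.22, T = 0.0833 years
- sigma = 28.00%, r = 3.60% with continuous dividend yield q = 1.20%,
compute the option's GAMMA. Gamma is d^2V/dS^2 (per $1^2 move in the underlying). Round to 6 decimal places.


d1 = -1.5582623147; d2 = -1.6390751850
phi(d1) = 0.1184778502; exp(-qT) = 0.9990008994; exp(-rT) = 0.9970056919
Gamma = exp(-qT) * phi(d1) / (S * sigma * sqrt(T)) = 0.9990008994 * 0.1184778502 / (1.0700 * 0.2800 * 0.2886173938) = 1.368796

Answer: Gamma = 1.368796


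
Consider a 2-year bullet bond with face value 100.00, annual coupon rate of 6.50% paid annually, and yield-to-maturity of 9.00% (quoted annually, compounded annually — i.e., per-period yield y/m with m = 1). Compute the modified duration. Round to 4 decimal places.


Coupon per period c = face * coupon_rate / m = 6.500000
Periods per year m = 1; per-period yield y/m = 0.090000
Number of cashflows N = 2
Cashflows (t years, CF_t, discount factor 1/(1+y/m)^(m*t), PV):
  t = 1.0000: CF_t = 6.500000, DF = 0.917431, PV = 5.963303
  t = 2.0000: CF_t = 106.500000, DF = 0.841680, PV = 89.638919
Price P = sum_t PV_t = 95.602222
First compute Macaulay numerator sum_t t * PV_t:
  t * PV_t at t = 1.0000: 5.963303
  t * PV_t at t = 2.0000: 179.277839
Macaulay duration D = 185.241141 / 95.602222 = 1.937624
Modified duration = D / (1 + y/m) = 1.937624 / (1 + 0.090000) = 1.777637

Answer: Modified duration = 1.7776


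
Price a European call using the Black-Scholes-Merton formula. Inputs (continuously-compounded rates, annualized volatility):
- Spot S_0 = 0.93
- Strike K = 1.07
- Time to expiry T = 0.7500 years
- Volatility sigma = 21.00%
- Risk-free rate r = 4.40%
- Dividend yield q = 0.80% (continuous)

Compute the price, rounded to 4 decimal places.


d1 = (ln(S/K) + (r - q + 0.5*sigma^2) * T) / (sigma * sqrt(T)) = -0.53166724
d2 = d1 - sigma * sqrt(T) = -0.71353258
exp(-rT) = 0.96753856; exp(-qT) = 0.99401796
C = S_0 * exp(-qT) * N(d1) - K * exp(-rT) * N(d2)
N(d1) = 0.29747824; N(d2) = 0.23775813
C = 0.9300 * 0.99401796 * 0.29747824 - 1.0700 * 0.96753856 * 0.23775813 = 0.0289

Answer: Price = 0.0289


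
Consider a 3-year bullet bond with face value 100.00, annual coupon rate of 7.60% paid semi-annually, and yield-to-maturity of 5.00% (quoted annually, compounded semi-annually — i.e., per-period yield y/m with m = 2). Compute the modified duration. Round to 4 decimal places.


Answer: Modified duration = 2.6818

Derivation:
Coupon per period c = face * coupon_rate / m = 3.800000
Periods per year m = 2; per-period yield y/m = 0.025000
Number of cashflows N = 6
Cashflows (t years, CF_t, discount factor 1/(1+y/m)^(m*t), PV):
  t = 0.5000: CF_t = 3.800000, DF = 0.975610, PV = 3.707317
  t = 1.0000: CF_t = 3.800000, DF = 0.951814, PV = 3.616895
  t = 1.5000: CF_t = 3.800000, DF = 0.928599, PV = 3.528678
  t = 2.0000: CF_t = 3.800000, DF = 0.905951, PV = 3.442612
  t = 2.5000: CF_t = 3.800000, DF = 0.883854, PV = 3.358646
  t = 3.0000: CF_t = 103.800000, DF = 0.862297, PV = 89.506415
Price P = sum_t PV_t = 107.160563
First compute Macaulay numerator sum_t t * PV_t:
  t * PV_t at t = 0.5000: 1.853659
  t * PV_t at t = 1.0000: 3.616895
  t * PV_t at t = 1.5000: 5.293017
  t * PV_t at t = 2.0000: 6.885225
  t * PV_t at t = 2.5000: 8.396616
  t * PV_t at t = 3.0000: 268.519244
Macaulay duration D = 294.564655 / 107.160563 = 2.748816
Modified duration = D / (1 + y/m) = 2.748816 / (1 + 0.025000) = 2.681772


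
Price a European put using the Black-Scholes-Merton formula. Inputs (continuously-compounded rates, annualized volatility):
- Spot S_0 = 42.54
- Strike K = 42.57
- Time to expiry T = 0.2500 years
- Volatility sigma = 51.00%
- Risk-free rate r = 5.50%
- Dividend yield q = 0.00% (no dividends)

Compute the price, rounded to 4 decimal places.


d1 = (ln(S/K) + (r - q + 0.5*sigma^2) * T) / (sigma * sqrt(T)) = 0.17865698
d2 = d1 - sigma * sqrt(T) = -0.07634302
exp(-rT) = 0.98634410; exp(-qT) = 1.00000000
P = K * exp(-rT) * N(-d2) - S_0 * exp(-qT) * N(-d1)
N(-d1) = 0.42910353; N(-d2) = 0.53042690
P = 42.5700 * 0.98634410 * 0.53042690 - 42.5400 * 1.00000000 * 0.42910353 = 4.0179

Answer: Price = 4.0179


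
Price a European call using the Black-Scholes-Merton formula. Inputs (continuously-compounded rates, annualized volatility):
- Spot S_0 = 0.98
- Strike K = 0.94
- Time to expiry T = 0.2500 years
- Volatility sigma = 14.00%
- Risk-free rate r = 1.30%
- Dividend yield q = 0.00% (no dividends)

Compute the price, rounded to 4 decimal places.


d1 = (ln(S/K) + (r - q + 0.5*sigma^2) * T) / (sigma * sqrt(T)) = 0.67675281
d2 = d1 - sigma * sqrt(T) = 0.60675281
exp(-rT) = 0.99675528; exp(-qT) = 1.00000000
C = S_0 * exp(-qT) * N(d1) - K * exp(-rT) * N(d2)
N(d1) = 0.75071860; N(d2) = 0.72799251
C = 0.9800 * 1.00000000 * 0.75071860 - 0.9400 * 0.99675528 * 0.72799251 = 0.0536

Answer: Price = 0.0536


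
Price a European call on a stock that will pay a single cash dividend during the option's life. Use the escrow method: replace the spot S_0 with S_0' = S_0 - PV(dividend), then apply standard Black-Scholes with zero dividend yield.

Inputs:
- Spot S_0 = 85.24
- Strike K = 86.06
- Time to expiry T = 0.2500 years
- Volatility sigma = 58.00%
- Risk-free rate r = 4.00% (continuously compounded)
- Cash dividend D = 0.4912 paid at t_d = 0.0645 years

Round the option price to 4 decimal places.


PV(D) = D * exp(-r * t_d) = 0.4912 * 0.99742333 = 0.48993434
S_0' = S_0 - PV(D) = 85.2400 - 0.48993434 = 84.75006566
d1 = (ln(S_0'/K) + (r + sigma^2/2)*T) / (sigma*sqrt(T)) = 0.12659239
d2 = d1 - sigma*sqrt(T) = -0.16340761
exp(-rT) = 0.99004983
N(d1) = 0.55036849; N(d2) = 0.43509876
C = S_0' * N(d1) - K * exp(-rT) * N(d2) = 84.75006566 * 0.55036849 - 86.0600 * 0.99004983 * 0.43509876 = 9.5717

Answer: Price = 9.5717


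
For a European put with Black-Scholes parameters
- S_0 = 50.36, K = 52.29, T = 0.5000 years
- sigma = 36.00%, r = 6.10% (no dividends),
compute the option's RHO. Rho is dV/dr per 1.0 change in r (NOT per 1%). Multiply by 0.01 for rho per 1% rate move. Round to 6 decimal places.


Answer: Rho = -14.243707

Derivation:
d1 = 0.0993565990; d2 = -0.1552018422
phi(d1) = 0.3969780061; exp(-qT) = 1.0000000000; exp(-rT) = 0.9699604321
N(-d2) = 0.5616689020
Rho = -K*T*exp(-rT)*N(-d2) = -52.2900 * 0.5000 * 0.9699604321 * 0.5616689020 = -14.243707


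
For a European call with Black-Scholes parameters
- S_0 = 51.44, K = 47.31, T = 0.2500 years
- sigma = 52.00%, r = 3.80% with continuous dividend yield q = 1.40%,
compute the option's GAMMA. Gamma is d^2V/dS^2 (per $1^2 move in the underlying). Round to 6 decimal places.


Answer: Gamma = 0.026554

Derivation:
d1 = 0.4749784242; d2 = 0.2149784242
phi(d1) = 0.3563860288; exp(-qT) = 0.9965061179; exp(-rT) = 0.9905449824
Gamma = exp(-qT) * phi(d1) / (S * sigma * sqrt(T)) = 0.9965061179 * 0.3563860288 / (51.4400 * 0.5200 * 0.5000000000) = 0.026554


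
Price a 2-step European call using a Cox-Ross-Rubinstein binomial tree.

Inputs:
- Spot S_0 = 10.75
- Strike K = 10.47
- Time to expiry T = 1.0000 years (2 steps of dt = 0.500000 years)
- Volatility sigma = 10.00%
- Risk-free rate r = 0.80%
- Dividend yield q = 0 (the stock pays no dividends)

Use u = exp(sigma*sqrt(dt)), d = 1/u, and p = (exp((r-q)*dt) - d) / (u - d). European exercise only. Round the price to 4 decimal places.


dt = T/N = 0.500000
u = exp(sigma*sqrt(dt)) = 1.073271; d = 1/u = 0.931731
p = (exp((r-q)*dt) - d) / (u - d) = 0.510647
Discount per step: exp(-r*dt) = 0.996008
Stock lattice S(k, i) with i counting down-moves:
  k=0: S(0,0) = 10.7500
  k=1: S(1,0) = 11.5377; S(1,1) = 10.0161
  k=2: S(2,0) = 12.3830; S(2,1) = 10.7500; S(2,2) = 9.3323
Terminal payoffs V(N, i) = max(S_T - K, 0):
  V(2,0) = 1.913032; V(2,1) = 0.280000; V(2,2) = 0.000000
Backward induction: V(k, i) = exp(-r*dt) * [p * V(k+1, i) + (1-p) * V(k+1, i+1)].
  V(1,0) = exp(-r*dt) * [p*1.913032 + (1-p)*0.280000] = 1.109456
  V(1,1) = exp(-r*dt) * [p*0.280000 + (1-p)*0.000000] = 0.142410
  V(0,0) = exp(-r*dt) * [p*1.109456 + (1-p)*0.142410] = 0.633689

Answer: Price = V(0,0) = 0.6337


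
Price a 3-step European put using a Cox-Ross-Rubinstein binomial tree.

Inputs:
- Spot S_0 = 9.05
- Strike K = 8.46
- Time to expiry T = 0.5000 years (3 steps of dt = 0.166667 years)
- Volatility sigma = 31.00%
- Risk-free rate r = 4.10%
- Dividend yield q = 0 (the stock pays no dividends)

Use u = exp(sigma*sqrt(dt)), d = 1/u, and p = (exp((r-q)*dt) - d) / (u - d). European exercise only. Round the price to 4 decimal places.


Answer: Price = V(0,0) = 0.4657

Derivation:
dt = T/N = 0.166667
u = exp(sigma*sqrt(dt)) = 1.134914; d = 1/u = 0.881124
p = (exp((r-q)*dt) - d) / (u - d) = 0.495420
Discount per step: exp(-r*dt) = 0.993190
Stock lattice S(k, i) with i counting down-moves:
  k=0: S(0,0) = 9.0500
  k=1: S(1,0) = 10.2710; S(1,1) = 7.9742
  k=2: S(2,0) = 11.6567; S(2,1) = 9.0500; S(2,2) = 7.0262
  k=3: S(3,0) = 13.2293; S(3,1) = 10.2710; S(3,2) = 7.9742; S(3,3) = 6.1910
Terminal payoffs V(N, i) = max(K - S_T, 0):
  V(3,0) = 0.000000; V(3,1) = 0.000000; V(3,2) = 0.485828; V(3,3) = 2.269017
Backward induction: V(k, i) = exp(-r*dt) * [p * V(k+1, i) + (1-p) * V(k+1, i+1)].
  V(2,0) = exp(-r*dt) * [p*0.000000 + (1-p)*0.000000] = 0.000000
  V(2,1) = exp(-r*dt) * [p*0.000000 + (1-p)*0.485828] = 0.243470
  V(2,2) = exp(-r*dt) * [p*0.485828 + (1-p)*2.269017] = 1.376153
  V(1,0) = exp(-r*dt) * [p*0.000000 + (1-p)*0.243470] = 0.122013
  V(1,1) = exp(-r*dt) * [p*0.243470 + (1-p)*1.376153] = 0.809449
  V(0,0) = exp(-r*dt) * [p*0.122013 + (1-p)*0.809449] = 0.465686


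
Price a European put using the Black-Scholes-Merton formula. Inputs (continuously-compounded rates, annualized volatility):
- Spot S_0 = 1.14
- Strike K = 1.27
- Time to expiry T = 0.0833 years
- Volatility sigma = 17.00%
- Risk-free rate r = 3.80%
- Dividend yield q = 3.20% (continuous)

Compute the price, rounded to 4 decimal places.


d1 = (ln(S/K) + (r - q + 0.5*sigma^2) * T) / (sigma * sqrt(T)) = -2.16621311
d2 = d1 - sigma * sqrt(T) = -2.21527807
exp(-rT) = 0.99683960; exp(-qT) = 0.99733795
P = K * exp(-rT) * N(-d2) - S_0 * exp(-qT) * N(-d1)
N(-d1) = 0.98485255; N(-d2) = 0.98662951
P = 1.2700 * 0.99683960 * 0.98662951 - 1.1400 * 0.99733795 * 0.98485255 = 0.1293

Answer: Price = 0.1293


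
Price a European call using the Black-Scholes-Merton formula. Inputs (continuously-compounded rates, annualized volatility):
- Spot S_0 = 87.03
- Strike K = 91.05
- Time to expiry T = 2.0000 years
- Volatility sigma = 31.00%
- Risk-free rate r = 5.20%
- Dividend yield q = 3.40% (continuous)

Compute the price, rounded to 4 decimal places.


Answer: Price = 13.8017

Derivation:
d1 = (ln(S/K) + (r - q + 0.5*sigma^2) * T) / (sigma * sqrt(T)) = 0.19831855
d2 = d1 - sigma * sqrt(T) = -0.24008766
exp(-rT) = 0.90122530; exp(-qT) = 0.93426047
C = S_0 * exp(-qT) * N(d1) - K * exp(-rT) * N(d2)
N(d1) = 0.57860208; N(d2) = 0.40513115
C = 87.0300 * 0.93426047 * 0.57860208 - 91.0500 * 0.90122530 * 0.40513115 = 13.8017


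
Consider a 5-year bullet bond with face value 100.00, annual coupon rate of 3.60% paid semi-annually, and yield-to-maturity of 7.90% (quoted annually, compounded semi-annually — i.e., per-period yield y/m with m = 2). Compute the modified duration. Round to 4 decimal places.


Answer: Modified duration = 4.3989

Derivation:
Coupon per period c = face * coupon_rate / m = 1.800000
Periods per year m = 2; per-period yield y/m = 0.039500
Number of cashflows N = 10
Cashflows (t years, CF_t, discount factor 1/(1+y/m)^(m*t), PV):
  t = 0.5000: CF_t = 1.800000, DF = 0.962001, PV = 1.731602
  t = 1.0000: CF_t = 1.800000, DF = 0.925446, PV = 1.665803
  t = 1.5000: CF_t = 1.800000, DF = 0.890280, PV = 1.602504
  t = 2.0000: CF_t = 1.800000, DF = 0.856450, PV = 1.541610
  t = 2.5000: CF_t = 1.800000, DF = 0.823906, PV = 1.483030
  t = 3.0000: CF_t = 1.800000, DF = 0.792598, PV = 1.426677
  t = 3.5000: CF_t = 1.800000, DF = 0.762480, PV = 1.372464
  t = 4.0000: CF_t = 1.800000, DF = 0.733507, PV = 1.320312
  t = 4.5000: CF_t = 1.800000, DF = 0.705634, PV = 1.270141
  t = 5.0000: CF_t = 101.800000, DF = 0.678821, PV = 69.103945
Price P = sum_t PV_t = 82.518088
First compute Macaulay numerator sum_t t * PV_t:
  t * PV_t at t = 0.5000: 0.865801
  t * PV_t at t = 1.0000: 1.665803
  t * PV_t at t = 1.5000: 2.403755
  t * PV_t at t = 2.0000: 3.083220
  t * PV_t at t = 2.5000: 3.707576
  t * PV_t at t = 3.0000: 4.280030
  t * PV_t at t = 3.5000: 4.803625
  t * PV_t at t = 4.0000: 5.281248
  t * PV_t at t = 4.5000: 5.715636
  t * PV_t at t = 5.0000: 345.519725
Macaulay duration D = 377.326419 / 82.518088 = 4.572651
Modified duration = D / (1 + y/m) = 4.572651 / (1 + 0.039500) = 4.398895


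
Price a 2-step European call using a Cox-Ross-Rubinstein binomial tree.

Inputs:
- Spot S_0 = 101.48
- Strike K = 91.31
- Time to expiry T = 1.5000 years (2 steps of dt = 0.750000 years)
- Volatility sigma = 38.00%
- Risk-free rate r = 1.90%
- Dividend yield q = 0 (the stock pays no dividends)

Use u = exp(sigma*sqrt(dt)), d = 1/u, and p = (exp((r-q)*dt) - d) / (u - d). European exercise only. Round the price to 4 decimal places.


dt = T/N = 0.750000
u = exp(sigma*sqrt(dt)) = 1.389702; d = 1/u = 0.719579
p = (exp((r-q)*dt) - d) / (u - d) = 0.439879
Discount per step: exp(-r*dt) = 0.985851
Stock lattice S(k, i) with i counting down-moves:
  k=0: S(0,0) = 101.4800
  k=1: S(1,0) = 141.0270; S(1,1) = 73.0228
  k=2: S(2,0) = 195.9856; S(2,1) = 101.4800; S(2,2) = 52.5457
Terminal payoffs V(N, i) = max(S_T - K, 0):
  V(2,0) = 104.675571; V(2,1) = 10.170000; V(2,2) = 0.000000
Backward induction: V(k, i) = exp(-r*dt) * [p * V(k+1, i) + (1-p) * V(k+1, i+1)].
  V(1,0) = exp(-r*dt) * [p*104.675571 + (1-p)*10.170000] = 51.008944
  V(1,1) = exp(-r*dt) * [p*10.170000 + (1-p)*0.000000] = 4.410274
  V(0,0) = exp(-r*dt) * [p*51.008944 + (1-p)*4.410274] = 24.555632

Answer: Price = V(0,0) = 24.5556


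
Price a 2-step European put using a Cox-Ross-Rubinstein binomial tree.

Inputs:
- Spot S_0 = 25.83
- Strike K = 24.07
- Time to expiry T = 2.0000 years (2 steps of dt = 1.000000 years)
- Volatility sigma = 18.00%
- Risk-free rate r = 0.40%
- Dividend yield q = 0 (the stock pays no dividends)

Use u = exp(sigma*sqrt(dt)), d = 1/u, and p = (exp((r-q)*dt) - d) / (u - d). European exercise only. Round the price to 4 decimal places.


Answer: Price = V(0,0) = 1.7099

Derivation:
dt = T/N = 1.000000
u = exp(sigma*sqrt(dt)) = 1.197217; d = 1/u = 0.835270
p = (exp((r-q)*dt) - d) / (u - d) = 0.466195
Discount per step: exp(-r*dt) = 0.996008
Stock lattice S(k, i) with i counting down-moves:
  k=0: S(0,0) = 25.8300
  k=1: S(1,0) = 30.9241; S(1,1) = 21.5750
  k=2: S(2,0) = 37.0229; S(2,1) = 25.8300; S(2,2) = 18.0210
Terminal payoffs V(N, i) = max(K - S_T, 0):
  V(2,0) = 0.000000; V(2,1) = 0.000000; V(2,2) = 6.049020
Backward induction: V(k, i) = exp(-r*dt) * [p * V(k+1, i) + (1-p) * V(k+1, i+1)].
  V(1,0) = exp(-r*dt) * [p*0.000000 + (1-p)*0.000000] = 0.000000
  V(1,1) = exp(-r*dt) * [p*0.000000 + (1-p)*6.049020] = 3.216110
  V(0,0) = exp(-r*dt) * [p*0.000000 + (1-p)*3.216110] = 1.709923


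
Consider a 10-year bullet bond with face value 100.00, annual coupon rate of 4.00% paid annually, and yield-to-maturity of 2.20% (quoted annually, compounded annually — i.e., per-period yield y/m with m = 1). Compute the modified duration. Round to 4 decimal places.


Coupon per period c = face * coupon_rate / m = 4.000000
Periods per year m = 1; per-period yield y/m = 0.022000
Number of cashflows N = 10
Cashflows (t years, CF_t, discount factor 1/(1+y/m)^(m*t), PV):
  t = 1.0000: CF_t = 4.000000, DF = 0.978474, PV = 3.913894
  t = 2.0000: CF_t = 4.000000, DF = 0.957411, PV = 3.829642
  t = 3.0000: CF_t = 4.000000, DF = 0.936801, PV = 3.747204
  t = 4.0000: CF_t = 4.000000, DF = 0.916635, PV = 3.666540
  t = 5.0000: CF_t = 4.000000, DF = 0.896903, PV = 3.587612
  t = 6.0000: CF_t = 4.000000, DF = 0.877596, PV = 3.510384
  t = 7.0000: CF_t = 4.000000, DF = 0.858704, PV = 3.434818
  t = 8.0000: CF_t = 4.000000, DF = 0.840220, PV = 3.360879
  t = 9.0000: CF_t = 4.000000, DF = 0.822133, PV = 3.288531
  t = 10.0000: CF_t = 104.000000, DF = 0.804435, PV = 83.661256
Price P = sum_t PV_t = 116.000760
First compute Macaulay numerator sum_t t * PV_t:
  t * PV_t at t = 1.0000: 3.913894
  t * PV_t at t = 2.0000: 7.659284
  t * PV_t at t = 3.0000: 11.241611
  t * PV_t at t = 4.0000: 14.666159
  t * PV_t at t = 5.0000: 17.938062
  t * PV_t at t = 6.0000: 21.062304
  t * PV_t at t = 7.0000: 24.043725
  t * PV_t at t = 8.0000: 26.887029
  t * PV_t at t = 9.0000: 29.596778
  t * PV_t at t = 10.0000: 836.612562
Macaulay duration D = 993.621409 / 116.000760 = 8.565646
Modified duration = D / (1 + y/m) = 8.565646 / (1 + 0.022000) = 8.381258

Answer: Modified duration = 8.3813


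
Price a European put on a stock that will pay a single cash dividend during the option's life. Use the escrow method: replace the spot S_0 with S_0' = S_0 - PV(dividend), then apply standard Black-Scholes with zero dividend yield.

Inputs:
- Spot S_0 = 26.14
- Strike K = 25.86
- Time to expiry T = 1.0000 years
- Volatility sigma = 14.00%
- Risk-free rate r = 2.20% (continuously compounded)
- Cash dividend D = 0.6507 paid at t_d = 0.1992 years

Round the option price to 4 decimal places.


PV(D) = D * exp(-r * t_d) = 0.6507 * 0.99562719 = 0.64785461
S_0' = S_0 - PV(D) = 26.1400 - 0.64785461 = 25.49214539
d1 = (ln(S_0'/K) + (r + sigma^2/2)*T) / (sigma*sqrt(T)) = 0.12480720
d2 = d1 - sigma*sqrt(T) = -0.01519280
exp(-rT) = 0.97824024
N(-d1) = 0.45033810; N(-d2) = 0.50606082
P = K * exp(-rT) * N(-d2) - S_0' * N(-d1) = 25.8600 * 0.97824024 * 0.50606082 - 25.49214539 * 0.45033810 = 1.3219

Answer: Price = 1.3219


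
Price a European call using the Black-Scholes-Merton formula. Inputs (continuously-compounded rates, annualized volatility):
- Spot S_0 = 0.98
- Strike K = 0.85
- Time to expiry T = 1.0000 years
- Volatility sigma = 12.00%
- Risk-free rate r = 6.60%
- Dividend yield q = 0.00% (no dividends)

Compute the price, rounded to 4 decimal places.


d1 = (ln(S/K) + (r - q + 0.5*sigma^2) * T) / (sigma * sqrt(T)) = 1.79596852
d2 = d1 - sigma * sqrt(T) = 1.67596852
exp(-rT) = 0.93613086; exp(-qT) = 1.00000000
C = S_0 * exp(-qT) * N(d1) - K * exp(-rT) * N(d2)
N(d1) = 0.96375024; N(d2) = 0.95312782
C = 0.9800 * 1.00000000 * 0.96375024 - 0.8500 * 0.93613086 * 0.95312782 = 0.1861

Answer: Price = 0.1861


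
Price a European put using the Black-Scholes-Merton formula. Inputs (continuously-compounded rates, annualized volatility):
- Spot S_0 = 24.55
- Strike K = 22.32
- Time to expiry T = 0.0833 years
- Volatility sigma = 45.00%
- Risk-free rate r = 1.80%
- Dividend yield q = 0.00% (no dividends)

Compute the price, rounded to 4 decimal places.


d1 = (ln(S/K) + (r - q + 0.5*sigma^2) * T) / (sigma * sqrt(T)) = 0.80970127
d2 = d1 - sigma * sqrt(T) = 0.67982344
exp(-rT) = 0.99850172; exp(-qT) = 1.00000000
P = K * exp(-rT) * N(-d2) - S_0 * exp(-qT) * N(-d1)
N(-d1) = 0.20905594; N(-d2) = 0.24830813
P = 22.3200 * 0.99850172 * 0.24830813 - 24.5500 * 1.00000000 * 0.20905594 = 0.4016

Answer: Price = 0.4016


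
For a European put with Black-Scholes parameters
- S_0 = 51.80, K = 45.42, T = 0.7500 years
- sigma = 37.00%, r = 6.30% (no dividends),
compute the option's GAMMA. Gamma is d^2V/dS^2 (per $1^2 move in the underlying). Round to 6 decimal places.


Answer: Gamma = 0.018576

Derivation:
d1 = 0.7178651928; d2 = 0.3974357934
phi(d1) = 0.3083241080; exp(-qT) = 1.0000000000; exp(-rT) = 0.9538489056
Gamma = exp(-qT) * phi(d1) / (S * sigma * sqrt(T)) = 1.0000000000 * 0.3083241080 / (51.8000 * 0.3700 * 0.8660254038) = 0.018576


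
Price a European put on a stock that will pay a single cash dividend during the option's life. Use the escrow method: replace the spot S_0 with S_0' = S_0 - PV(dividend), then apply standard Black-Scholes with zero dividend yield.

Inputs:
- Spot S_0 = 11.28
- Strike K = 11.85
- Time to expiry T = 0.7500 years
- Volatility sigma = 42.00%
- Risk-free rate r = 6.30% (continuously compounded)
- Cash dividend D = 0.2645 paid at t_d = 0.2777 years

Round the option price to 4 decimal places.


PV(D) = D * exp(-r * t_d) = 0.2645 * 0.98265705 = 0.25991279
S_0' = S_0 - PV(D) = 11.2800 - 0.25991279 = 11.02008721
d1 = (ln(S_0'/K) + (r + sigma^2/2)*T) / (sigma*sqrt(T)) = 0.11214850
d2 = d1 - sigma*sqrt(T) = -0.25158217
exp(-rT) = 0.95384891
N(-d1) = 0.45535283; N(-d2) = 0.59931798
P = K * exp(-rT) * N(-d2) - S_0' * N(-d1) = 11.8500 * 0.95384891 * 0.59931798 - 11.02008721 * 0.45535283 = 1.7561

Answer: Price = 1.7561


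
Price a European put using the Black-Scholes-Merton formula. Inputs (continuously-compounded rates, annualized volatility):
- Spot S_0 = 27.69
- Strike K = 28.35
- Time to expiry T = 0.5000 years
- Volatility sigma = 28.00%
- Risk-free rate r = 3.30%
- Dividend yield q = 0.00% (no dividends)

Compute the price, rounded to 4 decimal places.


d1 = (ln(S/K) + (r - q + 0.5*sigma^2) * T) / (sigma * sqrt(T)) = 0.06335832
d2 = d1 - sigma * sqrt(T) = -0.13463158
exp(-rT) = 0.98363538; exp(-qT) = 1.00000000
P = K * exp(-rT) * N(-d2) - S_0 * exp(-qT) * N(-d1)
N(-d1) = 0.47474059; N(-d2) = 0.55354841
P = 28.3500 * 0.98363538 * 0.55354841 - 27.6900 * 1.00000000 * 0.47474059 = 2.2907

Answer: Price = 2.2907


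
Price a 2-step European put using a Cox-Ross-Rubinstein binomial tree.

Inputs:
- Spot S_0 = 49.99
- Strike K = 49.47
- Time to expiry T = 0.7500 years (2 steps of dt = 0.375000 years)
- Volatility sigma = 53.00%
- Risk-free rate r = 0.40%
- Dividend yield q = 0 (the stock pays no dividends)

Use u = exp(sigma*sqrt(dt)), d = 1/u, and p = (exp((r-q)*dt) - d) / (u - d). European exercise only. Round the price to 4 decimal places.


Answer: Price = V(0,0) = 7.7818

Derivation:
dt = T/N = 0.375000
u = exp(sigma*sqrt(dt)) = 1.383418; d = 1/u = 0.722847
p = (exp((r-q)*dt) - d) / (u - d) = 0.421838
Discount per step: exp(-r*dt) = 0.998501
Stock lattice S(k, i) with i counting down-moves:
  k=0: S(0,0) = 49.9900
  k=1: S(1,0) = 69.1571; S(1,1) = 36.1351
  k=2: S(2,0) = 95.6732; S(2,1) = 49.9900; S(2,2) = 26.1202
Terminal payoffs V(N, i) = max(K - S_T, 0):
  V(2,0) = 0.000000; V(2,1) = 0.000000; V(2,2) = 23.349820
Backward induction: V(k, i) = exp(-r*dt) * [p * V(k+1, i) + (1-p) * V(k+1, i+1)].
  V(1,0) = exp(-r*dt) * [p*0.000000 + (1-p)*0.000000] = 0.000000
  V(1,1) = exp(-r*dt) * [p*0.000000 + (1-p)*23.349820] = 13.479745
  V(0,0) = exp(-r*dt) * [p*0.000000 + (1-p)*13.479745] = 7.781796


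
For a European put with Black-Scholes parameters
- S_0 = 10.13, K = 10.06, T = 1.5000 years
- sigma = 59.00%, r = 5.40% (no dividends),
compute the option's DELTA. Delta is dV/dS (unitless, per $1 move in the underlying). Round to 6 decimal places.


Answer: Delta = -0.314551

Derivation:
d1 = 0.4829911536; d2 = -0.2396083205
phi(d1) = 0.3550208494; exp(-qT) = 1.0000000000; exp(-rT) = 0.9221936914
N(-d1) = 0.3145510088
Delta = -exp(-qT) * N(-d1) = -1.0000000000 * 0.3145510088 = -0.314551


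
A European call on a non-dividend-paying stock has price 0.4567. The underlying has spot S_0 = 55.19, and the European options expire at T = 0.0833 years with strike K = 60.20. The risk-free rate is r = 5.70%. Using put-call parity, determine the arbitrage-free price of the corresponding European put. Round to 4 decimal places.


Answer: Put price = 5.1815

Derivation:
Put-call parity: C - P = S_0 * exp(-qT) - K * exp(-rT).
S_0 * exp(-qT) = 55.1900 * 1.00000000 = 55.19000000
K * exp(-rT) = 60.2000 * 0.99526315 = 59.91484190
P = C - S*exp(-qT) + K*exp(-rT)
P = 0.4567 - 55.19000000 + 59.91484190 = 5.1815


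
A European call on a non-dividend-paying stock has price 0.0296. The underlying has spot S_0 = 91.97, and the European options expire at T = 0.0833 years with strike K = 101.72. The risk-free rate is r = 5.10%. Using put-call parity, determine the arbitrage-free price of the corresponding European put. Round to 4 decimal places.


Put-call parity: C - P = S_0 * exp(-qT) - K * exp(-rT).
S_0 * exp(-qT) = 91.9700 * 1.00000000 = 91.97000000
K * exp(-rT) = 101.7200 * 0.99576071 = 101.28877955
P = C - S*exp(-qT) + K*exp(-rT)
P = 0.0296 - 91.97000000 + 101.28877955 = 9.3484

Answer: Put price = 9.3484


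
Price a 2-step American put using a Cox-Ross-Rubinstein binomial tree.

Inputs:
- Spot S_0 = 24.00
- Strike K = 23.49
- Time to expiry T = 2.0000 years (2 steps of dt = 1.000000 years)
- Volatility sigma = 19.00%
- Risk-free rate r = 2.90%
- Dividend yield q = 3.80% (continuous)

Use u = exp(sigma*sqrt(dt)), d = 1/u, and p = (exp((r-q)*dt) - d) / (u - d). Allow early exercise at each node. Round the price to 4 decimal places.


dt = T/N = 1.000000
u = exp(sigma*sqrt(dt)) = 1.209250; d = 1/u = 0.826959
p = (exp((r-q)*dt) - d) / (u - d) = 0.429206
Discount per step: exp(-r*dt) = 0.971416
Stock lattice S(k, i) with i counting down-moves:
  k=0: S(0,0) = 24.0000
  k=1: S(1,0) = 29.0220; S(1,1) = 19.8470
  k=2: S(2,0) = 35.0948; S(2,1) = 24.0000; S(2,2) = 16.4127
Terminal payoffs V(N, i) = max(K - S_T, 0):
  V(2,0) = 0.000000; V(2,1) = 0.000000; V(2,2) = 7.077326
Backward induction: V(k, i) = exp(-r*dt) * [p * V(k+1, i) + (1-p) * V(k+1, i+1)]; then take max(V_cont, immediate exercise) for American.
  V(1,0) = exp(-r*dt) * [p*0.000000 + (1-p)*0.000000] = 0.000000; exercise = 0.000000; V(1,0) = max -> 0.000000
  V(1,1) = exp(-r*dt) * [p*0.000000 + (1-p)*7.077326] = 3.924229; exercise = 3.642981; V(1,1) = max -> 3.924229
  V(0,0) = exp(-r*dt) * [p*0.000000 + (1-p)*3.924229] = 2.175902; exercise = 0.000000; V(0,0) = max -> 2.175902

Answer: Price = V(0,0) = 2.1759


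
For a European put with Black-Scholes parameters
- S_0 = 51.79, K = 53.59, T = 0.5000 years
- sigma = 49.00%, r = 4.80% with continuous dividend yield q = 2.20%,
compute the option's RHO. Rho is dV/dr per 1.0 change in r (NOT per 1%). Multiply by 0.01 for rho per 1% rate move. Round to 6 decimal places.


Answer: Rho = -15.503072

Derivation:
d1 = 0.1121546306; d2 = -0.2343276922
phi(d1) = 0.3964410742; exp(-qT) = 0.9890602788; exp(-rT) = 0.9762857098
N(-d2) = 0.5926347055
Rho = -K*T*exp(-rT)*N(-d2) = -53.5900 * 0.5000 * 0.9762857098 * 0.5926347055 = -15.503072


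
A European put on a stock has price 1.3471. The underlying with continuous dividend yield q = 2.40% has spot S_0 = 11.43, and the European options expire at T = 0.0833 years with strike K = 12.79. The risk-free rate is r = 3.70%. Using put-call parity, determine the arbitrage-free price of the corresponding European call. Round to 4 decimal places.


Put-call parity: C - P = S_0 * exp(-qT) - K * exp(-rT).
S_0 * exp(-qT) = 11.4300 * 0.99800280 = 11.40717197
K * exp(-rT) = 12.7900 * 0.99692264 = 12.75064063
C = P + S*exp(-qT) - K*exp(-rT)
C = 1.3471 + 11.40717197 - 12.75064063 = 0.0036

Answer: Call price = 0.0036


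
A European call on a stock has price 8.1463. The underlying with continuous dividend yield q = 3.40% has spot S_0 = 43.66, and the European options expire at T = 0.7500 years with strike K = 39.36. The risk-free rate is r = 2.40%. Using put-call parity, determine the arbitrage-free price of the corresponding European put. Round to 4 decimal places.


Put-call parity: C - P = S_0 * exp(-qT) - K * exp(-rT).
S_0 * exp(-qT) = 43.6600 * 0.97482238 = 42.56074507
K * exp(-rT) = 39.3600 * 0.98216103 = 38.65785823
P = C - S*exp(-qT) + K*exp(-rT)
P = 8.1463 - 42.56074507 + 38.65785823 = 4.2434

Answer: Put price = 4.2434


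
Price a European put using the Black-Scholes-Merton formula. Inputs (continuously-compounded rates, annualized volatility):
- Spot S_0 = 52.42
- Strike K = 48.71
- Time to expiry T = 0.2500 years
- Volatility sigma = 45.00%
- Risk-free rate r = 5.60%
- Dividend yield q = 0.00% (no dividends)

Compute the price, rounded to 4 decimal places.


d1 = (ln(S/K) + (r - q + 0.5*sigma^2) * T) / (sigma * sqrt(T)) = 0.50096156
d2 = d1 - sigma * sqrt(T) = 0.27596156
exp(-rT) = 0.98609754; exp(-qT) = 1.00000000
P = K * exp(-rT) * N(-d2) - S_0 * exp(-qT) * N(-d1)
N(-d1) = 0.30819909; N(-d2) = 0.39128880
P = 48.7100 * 0.98609754 * 0.39128880 - 52.4200 * 1.00000000 * 0.30819909 = 2.6389

Answer: Price = 2.6389


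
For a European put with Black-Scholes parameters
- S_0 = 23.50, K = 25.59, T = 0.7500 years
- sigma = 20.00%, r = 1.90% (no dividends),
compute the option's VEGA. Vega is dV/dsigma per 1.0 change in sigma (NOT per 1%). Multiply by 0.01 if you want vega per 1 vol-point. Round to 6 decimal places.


d1 = -0.3230345714; d2 = -0.4962396521
phi(d1) = 0.3786608989; exp(-qT) = 1.0000000000; exp(-rT) = 0.9858510507
Vega = S * exp(-qT) * phi(d1) * sqrt(T) = 23.5000 * 1.0000000000 * 0.3786608989 * 0.8660254038 = 7.706354

Answer: Vega = 7.706354


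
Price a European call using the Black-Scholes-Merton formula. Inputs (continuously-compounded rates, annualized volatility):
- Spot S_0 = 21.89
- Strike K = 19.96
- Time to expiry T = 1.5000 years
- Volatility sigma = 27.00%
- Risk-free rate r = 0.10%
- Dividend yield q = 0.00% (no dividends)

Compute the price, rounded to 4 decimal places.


Answer: Price = 3.8346

Derivation:
d1 = (ln(S/K) + (r - q + 0.5*sigma^2) * T) / (sigma * sqrt(T)) = 0.44899643
d2 = d1 - sigma * sqrt(T) = 0.11831532
exp(-rT) = 0.99850112; exp(-qT) = 1.00000000
C = S_0 * exp(-qT) * N(d1) - K * exp(-rT) * N(d2)
N(d1) = 0.67328288; N(d2) = 0.54709109
C = 21.8900 * 1.00000000 * 0.67328288 - 19.9600 * 0.99850112 * 0.54709109 = 3.8346


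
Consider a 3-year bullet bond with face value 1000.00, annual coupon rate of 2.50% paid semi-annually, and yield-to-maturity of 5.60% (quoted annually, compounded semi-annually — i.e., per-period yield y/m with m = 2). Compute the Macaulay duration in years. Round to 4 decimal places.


Coupon per period c = face * coupon_rate / m = 12.500000
Periods per year m = 2; per-period yield y/m = 0.028000
Number of cashflows N = 6
Cashflows (t years, CF_t, discount factor 1/(1+y/m)^(m*t), PV):
  t = 0.5000: CF_t = 12.500000, DF = 0.972763, PV = 12.159533
  t = 1.0000: CF_t = 12.500000, DF = 0.946267, PV = 11.828340
  t = 1.5000: CF_t = 12.500000, DF = 0.920493, PV = 11.506167
  t = 2.0000: CF_t = 12.500000, DF = 0.895422, PV = 11.192769
  t = 2.5000: CF_t = 12.500000, DF = 0.871033, PV = 10.887908
  t = 3.0000: CF_t = 1012.500000, DF = 0.847308, PV = 857.899360
Price P = sum_t PV_t = 915.474077
Macaulay numerator sum_t t * PV_t:
  t * PV_t at t = 0.5000: 6.079767
  t * PV_t at t = 1.0000: 11.828340
  t * PV_t at t = 1.5000: 17.259250
  t * PV_t at t = 2.0000: 22.385539
  t * PV_t at t = 2.5000: 27.219770
  t * PV_t at t = 3.0000: 2573.698081
Macaulay duration D = (sum_t t * PV_t) / P = 2658.470746 / 915.474077 = 2.903928

Answer: Macaulay duration = 2.9039 years


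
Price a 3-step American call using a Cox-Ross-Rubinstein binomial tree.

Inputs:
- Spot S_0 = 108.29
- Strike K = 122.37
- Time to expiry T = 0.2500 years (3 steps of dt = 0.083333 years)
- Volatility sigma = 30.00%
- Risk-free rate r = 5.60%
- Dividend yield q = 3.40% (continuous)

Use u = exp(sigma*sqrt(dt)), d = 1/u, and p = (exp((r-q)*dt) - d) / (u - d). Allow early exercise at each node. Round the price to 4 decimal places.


Answer: Price = V(0,0) = 2.0803

Derivation:
dt = T/N = 0.083333
u = exp(sigma*sqrt(dt)) = 1.090463; d = 1/u = 0.917042
p = (exp((r-q)*dt) - d) / (u - d) = 0.488944
Discount per step: exp(-r*dt) = 0.995344
Stock lattice S(k, i) with i counting down-moves:
  k=0: S(0,0) = 108.2900
  k=1: S(1,0) = 118.0863; S(1,1) = 99.3064
  k=2: S(2,0) = 128.7687; S(2,1) = 108.2900; S(2,2) = 91.0681
  k=3: S(3,0) = 140.4175; S(3,1) = 118.0863; S(3,2) = 99.3064; S(3,3) = 83.5132
Terminal payoffs V(N, i) = max(S_T - K, 0):
  V(3,0) = 18.047543; V(3,1) = 0.000000; V(3,2) = 0.000000; V(3,3) = 0.000000
Backward induction: V(k, i) = exp(-r*dt) * [p * V(k+1, i) + (1-p) * V(k+1, i+1)]; then take max(V_cont, immediate exercise) for American.
  V(2,0) = exp(-r*dt) * [p*18.047543 + (1-p)*0.000000] = 8.783156; exercise = 6.398716; V(2,0) = max -> 8.783156
  V(2,1) = exp(-r*dt) * [p*0.000000 + (1-p)*0.000000] = 0.000000; exercise = 0.000000; V(2,1) = max -> 0.000000
  V(2,2) = exp(-r*dt) * [p*0.000000 + (1-p)*0.000000] = 0.000000; exercise = 0.000000; V(2,2) = max -> 0.000000
  V(1,0) = exp(-r*dt) * [p*8.783156 + (1-p)*0.000000] = 4.274478; exercise = 0.000000; V(1,0) = max -> 4.274478
  V(1,1) = exp(-r*dt) * [p*0.000000 + (1-p)*0.000000] = 0.000000; exercise = 0.000000; V(1,1) = max -> 0.000000
  V(0,0) = exp(-r*dt) * [p*4.274478 + (1-p)*0.000000] = 2.080251; exercise = 0.000000; V(0,0) = max -> 2.080251


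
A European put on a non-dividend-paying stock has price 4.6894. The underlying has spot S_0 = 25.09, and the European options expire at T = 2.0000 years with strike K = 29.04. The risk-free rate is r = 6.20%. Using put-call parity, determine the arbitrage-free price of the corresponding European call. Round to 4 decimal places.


Answer: Call price = 4.1260

Derivation:
Put-call parity: C - P = S_0 * exp(-qT) - K * exp(-rT).
S_0 * exp(-qT) = 25.0900 * 1.00000000 = 25.09000000
K * exp(-rT) = 29.0400 * 0.88337984 = 25.65335058
C = P + S*exp(-qT) - K*exp(-rT)
C = 4.6894 + 25.09000000 - 25.65335058 = 4.1260


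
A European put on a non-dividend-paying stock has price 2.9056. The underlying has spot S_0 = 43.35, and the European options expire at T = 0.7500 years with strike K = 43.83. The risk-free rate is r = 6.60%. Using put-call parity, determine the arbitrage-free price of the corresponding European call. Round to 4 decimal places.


Put-call parity: C - P = S_0 * exp(-qT) - K * exp(-rT).
S_0 * exp(-qT) = 43.3500 * 1.00000000 = 43.35000000
K * exp(-rT) = 43.8300 * 0.95170516 = 41.71323708
C = P + S*exp(-qT) - K*exp(-rT)
C = 2.9056 + 43.35000000 - 41.71323708 = 4.5424

Answer: Call price = 4.5424


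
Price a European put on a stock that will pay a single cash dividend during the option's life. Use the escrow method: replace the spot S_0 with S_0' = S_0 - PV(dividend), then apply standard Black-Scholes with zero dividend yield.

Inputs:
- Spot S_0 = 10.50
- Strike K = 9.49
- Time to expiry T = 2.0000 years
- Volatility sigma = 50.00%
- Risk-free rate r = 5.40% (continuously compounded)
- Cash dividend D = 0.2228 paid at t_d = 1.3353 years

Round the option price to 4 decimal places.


Answer: Price = 1.8003

Derivation:
PV(D) = D * exp(-r * t_d) = 0.2228 * 0.93043208 = 0.20730027
S_0' = S_0 - PV(D) = 10.5000 - 0.20730027 = 10.29269973
d1 = (ln(S_0'/K) + (r + sigma^2/2)*T) / (sigma*sqrt(T)) = 0.62111732
d2 = d1 - sigma*sqrt(T) = -0.08598946
exp(-rT) = 0.89762760
N(-d1) = 0.26726122; N(-d2) = 0.53426260
P = K * exp(-rT) * N(-d2) - S_0' * N(-d1) = 9.4900 * 0.89762760 * 0.53426260 - 10.29269973 * 0.26726122 = 1.8003


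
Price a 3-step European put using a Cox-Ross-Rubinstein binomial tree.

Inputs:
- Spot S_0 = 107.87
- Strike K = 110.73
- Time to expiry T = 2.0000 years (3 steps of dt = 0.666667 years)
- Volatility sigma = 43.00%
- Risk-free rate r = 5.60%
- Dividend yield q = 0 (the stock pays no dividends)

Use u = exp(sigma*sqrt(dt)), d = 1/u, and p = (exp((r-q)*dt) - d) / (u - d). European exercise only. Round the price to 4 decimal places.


dt = T/N = 0.666667
u = exp(sigma*sqrt(dt)) = 1.420620; d = 1/u = 0.703918
p = (exp((r-q)*dt) - d) / (u - d) = 0.466192
Discount per step: exp(-r*dt) = 0.963355
Stock lattice S(k, i) with i counting down-moves:
  k=0: S(0,0) = 107.8700
  k=1: S(1,0) = 153.2423; S(1,1) = 75.9316
  k=2: S(2,0) = 217.6991; S(2,1) = 107.8700; S(2,2) = 53.4496
  k=3: S(3,0) = 309.2677; S(3,1) = 153.2423; S(3,2) = 75.9316; S(3,3) = 37.6242
Terminal payoffs V(N, i) = max(K - S_T, 0):
  V(3,0) = 0.000000; V(3,1) = 0.000000; V(3,2) = 34.798375; V(3,3) = 73.105847
Backward induction: V(k, i) = exp(-r*dt) * [p * V(k+1, i) + (1-p) * V(k+1, i+1)].
  V(2,0) = exp(-r*dt) * [p*0.000000 + (1-p)*0.000000] = 0.000000
  V(2,1) = exp(-r*dt) * [p*0.000000 + (1-p)*34.798375] = 17.894936
  V(2,2) = exp(-r*dt) * [p*34.798375 + (1-p)*73.105847] = 53.222664
  V(1,0) = exp(-r*dt) * [p*0.000000 + (1-p)*17.894936] = 9.202405
  V(1,1) = exp(-r*dt) * [p*17.894936 + (1-p)*53.222664] = 35.406330
  V(0,0) = exp(-r*dt) * [p*9.202405 + (1-p)*35.406330] = 22.340455

Answer: Price = V(0,0) = 22.3405


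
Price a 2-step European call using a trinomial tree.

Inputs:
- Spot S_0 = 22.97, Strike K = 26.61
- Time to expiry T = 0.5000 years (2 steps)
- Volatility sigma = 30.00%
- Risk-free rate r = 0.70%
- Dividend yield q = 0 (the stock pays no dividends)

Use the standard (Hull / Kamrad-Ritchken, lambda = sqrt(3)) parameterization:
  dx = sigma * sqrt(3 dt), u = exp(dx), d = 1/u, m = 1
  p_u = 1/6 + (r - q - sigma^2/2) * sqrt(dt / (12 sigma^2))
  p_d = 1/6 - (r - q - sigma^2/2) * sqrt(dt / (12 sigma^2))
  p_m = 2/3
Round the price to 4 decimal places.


dt = T/N = 0.250000; dx = sigma*sqrt(3*dt) = 0.259808
u = exp(dx) = 1.296681; d = 1/u = 0.771200
p_u = 0.148384, p_m = 0.666667, p_d = 0.184949
Discount per step: exp(-r*dt) = 0.998252
Stock lattice S(k, j) with j the centered position index:
  k=0: S(0,+0) = 22.9700
  k=1: S(1,-1) = 17.7145; S(1,+0) = 22.9700; S(1,+1) = 29.7848
  k=2: S(2,-2) = 13.6614; S(2,-1) = 17.7145; S(2,+0) = 22.9700; S(2,+1) = 29.7848; S(2,+2) = 38.6213
Terminal payoffs V(N, j) = max(S_T - K, 0):
  V(2,-2) = 0.000000; V(2,-1) = 0.000000; V(2,+0) = 0.000000; V(2,+1) = 3.174754; V(2,+2) = 12.011312
Backward induction: V(k, j) = exp(-r*dt) * [p_u * V(k+1, j+1) + p_m * V(k+1, j) + p_d * V(k+1, j-1)]
  V(1,-1) = exp(-r*dt) * [p_u*0.000000 + p_m*0.000000 + p_d*0.000000] = 0.000000
  V(1,+0) = exp(-r*dt) * [p_u*3.174754 + p_m*0.000000 + p_d*0.000000] = 0.470259
  V(1,+1) = exp(-r*dt) * [p_u*12.011312 + p_m*3.174754 + p_d*0.000000] = 3.891971
  V(0,+0) = exp(-r*dt) * [p_u*3.891971 + p_m*0.470259 + p_d*0.000000] = 0.889454

Answer: Price = V(0,0) = 0.8895
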